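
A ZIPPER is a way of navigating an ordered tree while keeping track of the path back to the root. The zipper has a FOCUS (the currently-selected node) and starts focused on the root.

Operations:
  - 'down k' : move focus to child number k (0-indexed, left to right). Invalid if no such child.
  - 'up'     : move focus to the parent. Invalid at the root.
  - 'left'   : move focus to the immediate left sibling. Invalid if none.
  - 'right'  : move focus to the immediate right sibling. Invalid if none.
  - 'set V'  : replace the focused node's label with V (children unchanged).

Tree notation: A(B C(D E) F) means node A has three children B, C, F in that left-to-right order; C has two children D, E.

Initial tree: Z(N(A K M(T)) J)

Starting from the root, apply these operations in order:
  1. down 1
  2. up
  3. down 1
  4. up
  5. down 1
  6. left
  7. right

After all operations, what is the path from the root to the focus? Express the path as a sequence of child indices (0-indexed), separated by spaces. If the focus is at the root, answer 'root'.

Step 1 (down 1): focus=J path=1 depth=1 children=[] left=['N'] right=[] parent=Z
Step 2 (up): focus=Z path=root depth=0 children=['N', 'J'] (at root)
Step 3 (down 1): focus=J path=1 depth=1 children=[] left=['N'] right=[] parent=Z
Step 4 (up): focus=Z path=root depth=0 children=['N', 'J'] (at root)
Step 5 (down 1): focus=J path=1 depth=1 children=[] left=['N'] right=[] parent=Z
Step 6 (left): focus=N path=0 depth=1 children=['A', 'K', 'M'] left=[] right=['J'] parent=Z
Step 7 (right): focus=J path=1 depth=1 children=[] left=['N'] right=[] parent=Z

Answer: 1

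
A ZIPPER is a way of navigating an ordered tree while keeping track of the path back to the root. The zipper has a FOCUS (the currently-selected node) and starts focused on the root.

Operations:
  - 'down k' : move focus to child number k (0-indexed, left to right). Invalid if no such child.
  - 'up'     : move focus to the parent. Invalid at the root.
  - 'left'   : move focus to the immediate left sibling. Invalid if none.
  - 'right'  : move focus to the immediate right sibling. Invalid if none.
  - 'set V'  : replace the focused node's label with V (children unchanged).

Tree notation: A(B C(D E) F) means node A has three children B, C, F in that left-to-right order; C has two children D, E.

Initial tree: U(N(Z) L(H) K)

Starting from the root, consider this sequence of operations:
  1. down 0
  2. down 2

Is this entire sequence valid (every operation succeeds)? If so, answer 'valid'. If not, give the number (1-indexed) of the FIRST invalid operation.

Step 1 (down 0): focus=N path=0 depth=1 children=['Z'] left=[] right=['L', 'K'] parent=U
Step 2 (down 2): INVALID

Answer: 2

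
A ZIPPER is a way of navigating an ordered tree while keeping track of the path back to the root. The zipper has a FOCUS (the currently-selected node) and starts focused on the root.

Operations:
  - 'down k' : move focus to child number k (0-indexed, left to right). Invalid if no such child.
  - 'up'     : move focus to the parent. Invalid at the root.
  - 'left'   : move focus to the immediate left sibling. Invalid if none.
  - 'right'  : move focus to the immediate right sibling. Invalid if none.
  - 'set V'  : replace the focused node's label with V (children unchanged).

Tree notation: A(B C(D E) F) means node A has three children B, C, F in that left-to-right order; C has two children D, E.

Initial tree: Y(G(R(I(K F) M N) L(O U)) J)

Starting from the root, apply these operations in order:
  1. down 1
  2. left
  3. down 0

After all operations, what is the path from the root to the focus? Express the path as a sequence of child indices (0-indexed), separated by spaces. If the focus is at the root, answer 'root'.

Answer: 0 0

Derivation:
Step 1 (down 1): focus=J path=1 depth=1 children=[] left=['G'] right=[] parent=Y
Step 2 (left): focus=G path=0 depth=1 children=['R', 'L'] left=[] right=['J'] parent=Y
Step 3 (down 0): focus=R path=0/0 depth=2 children=['I', 'M', 'N'] left=[] right=['L'] parent=G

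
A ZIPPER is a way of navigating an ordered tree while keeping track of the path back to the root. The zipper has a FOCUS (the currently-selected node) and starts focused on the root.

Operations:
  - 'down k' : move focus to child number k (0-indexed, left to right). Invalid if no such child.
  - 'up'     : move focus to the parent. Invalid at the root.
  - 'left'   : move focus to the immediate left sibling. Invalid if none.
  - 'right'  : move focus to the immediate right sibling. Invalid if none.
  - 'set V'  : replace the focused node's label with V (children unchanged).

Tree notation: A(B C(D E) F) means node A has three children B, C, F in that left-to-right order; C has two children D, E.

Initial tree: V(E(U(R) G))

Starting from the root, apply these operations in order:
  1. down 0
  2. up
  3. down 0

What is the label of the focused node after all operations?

Step 1 (down 0): focus=E path=0 depth=1 children=['U', 'G'] left=[] right=[] parent=V
Step 2 (up): focus=V path=root depth=0 children=['E'] (at root)
Step 3 (down 0): focus=E path=0 depth=1 children=['U', 'G'] left=[] right=[] parent=V

Answer: E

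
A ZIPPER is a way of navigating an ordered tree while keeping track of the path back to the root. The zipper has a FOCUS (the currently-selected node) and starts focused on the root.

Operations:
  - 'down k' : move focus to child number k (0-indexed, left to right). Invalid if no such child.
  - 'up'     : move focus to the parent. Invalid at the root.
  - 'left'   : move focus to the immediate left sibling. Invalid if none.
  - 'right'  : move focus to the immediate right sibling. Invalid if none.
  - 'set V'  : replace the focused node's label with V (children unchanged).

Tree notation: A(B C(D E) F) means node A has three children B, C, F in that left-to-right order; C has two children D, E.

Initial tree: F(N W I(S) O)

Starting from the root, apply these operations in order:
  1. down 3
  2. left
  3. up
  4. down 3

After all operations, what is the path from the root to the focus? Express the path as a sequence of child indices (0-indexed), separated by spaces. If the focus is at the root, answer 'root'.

Step 1 (down 3): focus=O path=3 depth=1 children=[] left=['N', 'W', 'I'] right=[] parent=F
Step 2 (left): focus=I path=2 depth=1 children=['S'] left=['N', 'W'] right=['O'] parent=F
Step 3 (up): focus=F path=root depth=0 children=['N', 'W', 'I', 'O'] (at root)
Step 4 (down 3): focus=O path=3 depth=1 children=[] left=['N', 'W', 'I'] right=[] parent=F

Answer: 3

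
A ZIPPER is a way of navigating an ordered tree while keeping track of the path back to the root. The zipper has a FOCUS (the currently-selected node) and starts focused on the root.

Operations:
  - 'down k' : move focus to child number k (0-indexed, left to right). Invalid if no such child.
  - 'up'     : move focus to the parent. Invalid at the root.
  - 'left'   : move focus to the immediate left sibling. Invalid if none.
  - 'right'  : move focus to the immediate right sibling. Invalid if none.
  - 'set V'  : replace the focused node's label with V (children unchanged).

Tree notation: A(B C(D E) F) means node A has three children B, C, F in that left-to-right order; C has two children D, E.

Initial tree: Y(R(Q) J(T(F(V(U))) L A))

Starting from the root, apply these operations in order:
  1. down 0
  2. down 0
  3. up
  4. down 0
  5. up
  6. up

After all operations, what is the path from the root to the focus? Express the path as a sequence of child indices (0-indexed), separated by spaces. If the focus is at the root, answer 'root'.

Answer: root

Derivation:
Step 1 (down 0): focus=R path=0 depth=1 children=['Q'] left=[] right=['J'] parent=Y
Step 2 (down 0): focus=Q path=0/0 depth=2 children=[] left=[] right=[] parent=R
Step 3 (up): focus=R path=0 depth=1 children=['Q'] left=[] right=['J'] parent=Y
Step 4 (down 0): focus=Q path=0/0 depth=2 children=[] left=[] right=[] parent=R
Step 5 (up): focus=R path=0 depth=1 children=['Q'] left=[] right=['J'] parent=Y
Step 6 (up): focus=Y path=root depth=0 children=['R', 'J'] (at root)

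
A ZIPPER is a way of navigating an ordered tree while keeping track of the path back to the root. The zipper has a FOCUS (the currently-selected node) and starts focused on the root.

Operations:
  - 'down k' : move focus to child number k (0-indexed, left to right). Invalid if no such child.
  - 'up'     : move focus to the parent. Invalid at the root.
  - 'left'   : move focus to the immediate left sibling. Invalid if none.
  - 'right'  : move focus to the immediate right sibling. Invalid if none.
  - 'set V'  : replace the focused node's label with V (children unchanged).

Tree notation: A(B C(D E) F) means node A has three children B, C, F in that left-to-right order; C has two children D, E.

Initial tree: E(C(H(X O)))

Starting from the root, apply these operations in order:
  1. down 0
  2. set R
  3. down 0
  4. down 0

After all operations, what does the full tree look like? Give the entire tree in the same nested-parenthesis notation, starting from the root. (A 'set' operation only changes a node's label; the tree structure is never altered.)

Step 1 (down 0): focus=C path=0 depth=1 children=['H'] left=[] right=[] parent=E
Step 2 (set R): focus=R path=0 depth=1 children=['H'] left=[] right=[] parent=E
Step 3 (down 0): focus=H path=0/0 depth=2 children=['X', 'O'] left=[] right=[] parent=R
Step 4 (down 0): focus=X path=0/0/0 depth=3 children=[] left=[] right=['O'] parent=H

Answer: E(R(H(X O)))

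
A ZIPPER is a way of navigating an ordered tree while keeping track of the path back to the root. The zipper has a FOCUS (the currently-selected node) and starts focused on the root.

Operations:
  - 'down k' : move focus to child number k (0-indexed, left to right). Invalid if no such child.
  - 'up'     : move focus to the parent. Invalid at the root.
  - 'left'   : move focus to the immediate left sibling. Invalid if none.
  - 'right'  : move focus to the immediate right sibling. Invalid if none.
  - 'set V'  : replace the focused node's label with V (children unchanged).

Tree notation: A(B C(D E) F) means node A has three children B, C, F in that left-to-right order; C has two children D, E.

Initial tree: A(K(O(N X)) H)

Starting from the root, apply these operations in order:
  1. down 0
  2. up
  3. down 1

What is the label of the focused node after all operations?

Step 1 (down 0): focus=K path=0 depth=1 children=['O'] left=[] right=['H'] parent=A
Step 2 (up): focus=A path=root depth=0 children=['K', 'H'] (at root)
Step 3 (down 1): focus=H path=1 depth=1 children=[] left=['K'] right=[] parent=A

Answer: H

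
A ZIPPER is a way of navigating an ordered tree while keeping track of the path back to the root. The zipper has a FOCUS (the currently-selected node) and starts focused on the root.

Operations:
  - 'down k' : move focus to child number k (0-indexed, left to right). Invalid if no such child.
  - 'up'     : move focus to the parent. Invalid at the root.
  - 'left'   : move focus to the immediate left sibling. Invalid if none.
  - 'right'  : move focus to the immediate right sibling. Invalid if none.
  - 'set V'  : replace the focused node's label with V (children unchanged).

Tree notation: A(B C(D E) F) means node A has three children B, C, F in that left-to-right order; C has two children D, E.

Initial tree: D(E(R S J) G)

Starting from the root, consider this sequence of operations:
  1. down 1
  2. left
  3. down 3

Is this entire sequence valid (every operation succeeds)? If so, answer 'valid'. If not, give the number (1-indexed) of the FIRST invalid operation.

Step 1 (down 1): focus=G path=1 depth=1 children=[] left=['E'] right=[] parent=D
Step 2 (left): focus=E path=0 depth=1 children=['R', 'S', 'J'] left=[] right=['G'] parent=D
Step 3 (down 3): INVALID

Answer: 3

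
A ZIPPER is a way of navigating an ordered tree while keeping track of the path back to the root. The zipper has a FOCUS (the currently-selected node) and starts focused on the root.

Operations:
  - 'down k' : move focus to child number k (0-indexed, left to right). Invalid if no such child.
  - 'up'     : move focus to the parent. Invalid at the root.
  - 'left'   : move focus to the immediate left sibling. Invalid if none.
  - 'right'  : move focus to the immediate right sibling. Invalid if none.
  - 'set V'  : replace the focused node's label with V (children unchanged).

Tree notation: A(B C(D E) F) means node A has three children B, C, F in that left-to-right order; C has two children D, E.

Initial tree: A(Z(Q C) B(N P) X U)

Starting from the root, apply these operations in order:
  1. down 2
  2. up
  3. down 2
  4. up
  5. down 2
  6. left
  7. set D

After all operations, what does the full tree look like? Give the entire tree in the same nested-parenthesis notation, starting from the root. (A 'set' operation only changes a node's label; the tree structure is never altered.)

Step 1 (down 2): focus=X path=2 depth=1 children=[] left=['Z', 'B'] right=['U'] parent=A
Step 2 (up): focus=A path=root depth=0 children=['Z', 'B', 'X', 'U'] (at root)
Step 3 (down 2): focus=X path=2 depth=1 children=[] left=['Z', 'B'] right=['U'] parent=A
Step 4 (up): focus=A path=root depth=0 children=['Z', 'B', 'X', 'U'] (at root)
Step 5 (down 2): focus=X path=2 depth=1 children=[] left=['Z', 'B'] right=['U'] parent=A
Step 6 (left): focus=B path=1 depth=1 children=['N', 'P'] left=['Z'] right=['X', 'U'] parent=A
Step 7 (set D): focus=D path=1 depth=1 children=['N', 'P'] left=['Z'] right=['X', 'U'] parent=A

Answer: A(Z(Q C) D(N P) X U)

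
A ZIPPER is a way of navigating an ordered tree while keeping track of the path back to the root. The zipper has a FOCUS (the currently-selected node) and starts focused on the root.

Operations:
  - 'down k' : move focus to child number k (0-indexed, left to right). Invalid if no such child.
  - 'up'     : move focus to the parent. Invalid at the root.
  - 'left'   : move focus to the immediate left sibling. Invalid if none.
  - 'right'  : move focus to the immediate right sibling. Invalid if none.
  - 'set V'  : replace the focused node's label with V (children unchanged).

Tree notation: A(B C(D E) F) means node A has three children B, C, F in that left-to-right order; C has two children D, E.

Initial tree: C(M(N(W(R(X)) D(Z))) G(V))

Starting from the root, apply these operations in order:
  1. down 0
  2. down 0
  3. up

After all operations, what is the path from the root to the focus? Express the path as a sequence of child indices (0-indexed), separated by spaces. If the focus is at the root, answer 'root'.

Answer: 0

Derivation:
Step 1 (down 0): focus=M path=0 depth=1 children=['N'] left=[] right=['G'] parent=C
Step 2 (down 0): focus=N path=0/0 depth=2 children=['W', 'D'] left=[] right=[] parent=M
Step 3 (up): focus=M path=0 depth=1 children=['N'] left=[] right=['G'] parent=C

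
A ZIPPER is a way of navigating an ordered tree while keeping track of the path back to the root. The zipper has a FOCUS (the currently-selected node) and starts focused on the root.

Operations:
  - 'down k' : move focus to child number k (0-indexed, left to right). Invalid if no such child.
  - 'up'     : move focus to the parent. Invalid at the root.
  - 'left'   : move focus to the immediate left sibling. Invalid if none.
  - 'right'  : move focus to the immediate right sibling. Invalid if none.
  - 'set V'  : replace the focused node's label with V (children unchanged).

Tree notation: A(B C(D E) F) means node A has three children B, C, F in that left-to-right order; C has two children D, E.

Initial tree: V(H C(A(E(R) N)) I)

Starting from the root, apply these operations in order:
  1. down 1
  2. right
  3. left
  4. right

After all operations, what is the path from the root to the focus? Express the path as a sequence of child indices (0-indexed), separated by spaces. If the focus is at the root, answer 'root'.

Step 1 (down 1): focus=C path=1 depth=1 children=['A'] left=['H'] right=['I'] parent=V
Step 2 (right): focus=I path=2 depth=1 children=[] left=['H', 'C'] right=[] parent=V
Step 3 (left): focus=C path=1 depth=1 children=['A'] left=['H'] right=['I'] parent=V
Step 4 (right): focus=I path=2 depth=1 children=[] left=['H', 'C'] right=[] parent=V

Answer: 2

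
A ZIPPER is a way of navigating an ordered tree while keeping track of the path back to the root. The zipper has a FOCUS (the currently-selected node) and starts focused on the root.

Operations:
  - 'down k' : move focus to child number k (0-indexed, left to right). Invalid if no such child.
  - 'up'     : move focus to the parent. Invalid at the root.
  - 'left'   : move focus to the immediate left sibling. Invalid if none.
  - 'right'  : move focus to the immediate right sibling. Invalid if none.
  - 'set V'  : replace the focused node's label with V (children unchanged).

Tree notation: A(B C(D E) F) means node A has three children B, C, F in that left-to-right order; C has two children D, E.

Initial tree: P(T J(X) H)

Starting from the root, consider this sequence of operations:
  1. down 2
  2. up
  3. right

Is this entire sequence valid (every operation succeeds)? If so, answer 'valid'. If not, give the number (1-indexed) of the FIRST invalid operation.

Answer: 3

Derivation:
Step 1 (down 2): focus=H path=2 depth=1 children=[] left=['T', 'J'] right=[] parent=P
Step 2 (up): focus=P path=root depth=0 children=['T', 'J', 'H'] (at root)
Step 3 (right): INVALID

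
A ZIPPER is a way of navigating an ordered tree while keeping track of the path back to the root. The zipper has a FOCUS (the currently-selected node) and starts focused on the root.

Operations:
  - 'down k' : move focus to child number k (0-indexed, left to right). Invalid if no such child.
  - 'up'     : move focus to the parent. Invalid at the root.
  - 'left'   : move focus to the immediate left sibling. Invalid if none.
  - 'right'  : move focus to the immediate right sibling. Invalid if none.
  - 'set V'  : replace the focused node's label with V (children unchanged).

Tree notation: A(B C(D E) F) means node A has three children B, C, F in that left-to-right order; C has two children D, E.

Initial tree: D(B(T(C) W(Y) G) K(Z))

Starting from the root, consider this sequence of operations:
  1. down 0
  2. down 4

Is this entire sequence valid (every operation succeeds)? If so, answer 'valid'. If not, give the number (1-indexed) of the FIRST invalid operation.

Answer: 2

Derivation:
Step 1 (down 0): focus=B path=0 depth=1 children=['T', 'W', 'G'] left=[] right=['K'] parent=D
Step 2 (down 4): INVALID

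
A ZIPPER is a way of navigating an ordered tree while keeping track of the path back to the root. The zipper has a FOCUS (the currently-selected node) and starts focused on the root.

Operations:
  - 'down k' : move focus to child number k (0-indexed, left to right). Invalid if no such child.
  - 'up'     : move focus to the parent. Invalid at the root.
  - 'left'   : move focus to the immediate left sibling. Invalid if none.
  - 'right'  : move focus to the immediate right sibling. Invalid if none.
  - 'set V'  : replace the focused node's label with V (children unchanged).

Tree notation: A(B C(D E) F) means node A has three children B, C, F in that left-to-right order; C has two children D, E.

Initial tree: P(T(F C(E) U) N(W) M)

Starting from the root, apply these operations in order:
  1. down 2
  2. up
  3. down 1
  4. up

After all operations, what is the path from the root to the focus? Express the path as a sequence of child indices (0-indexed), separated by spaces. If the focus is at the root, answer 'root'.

Answer: root

Derivation:
Step 1 (down 2): focus=M path=2 depth=1 children=[] left=['T', 'N'] right=[] parent=P
Step 2 (up): focus=P path=root depth=0 children=['T', 'N', 'M'] (at root)
Step 3 (down 1): focus=N path=1 depth=1 children=['W'] left=['T'] right=['M'] parent=P
Step 4 (up): focus=P path=root depth=0 children=['T', 'N', 'M'] (at root)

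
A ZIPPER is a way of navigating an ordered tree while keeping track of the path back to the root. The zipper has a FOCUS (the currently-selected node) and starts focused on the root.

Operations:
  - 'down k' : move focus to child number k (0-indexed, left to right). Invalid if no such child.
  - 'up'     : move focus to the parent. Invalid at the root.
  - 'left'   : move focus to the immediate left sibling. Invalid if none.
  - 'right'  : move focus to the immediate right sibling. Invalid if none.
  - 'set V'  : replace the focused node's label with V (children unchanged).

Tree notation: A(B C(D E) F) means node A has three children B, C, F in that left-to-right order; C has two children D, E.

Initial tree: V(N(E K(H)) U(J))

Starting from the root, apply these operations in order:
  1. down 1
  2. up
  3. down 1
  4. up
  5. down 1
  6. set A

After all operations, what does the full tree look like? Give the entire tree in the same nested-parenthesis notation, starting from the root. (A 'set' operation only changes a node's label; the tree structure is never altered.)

Answer: V(N(E K(H)) A(J))

Derivation:
Step 1 (down 1): focus=U path=1 depth=1 children=['J'] left=['N'] right=[] parent=V
Step 2 (up): focus=V path=root depth=0 children=['N', 'U'] (at root)
Step 3 (down 1): focus=U path=1 depth=1 children=['J'] left=['N'] right=[] parent=V
Step 4 (up): focus=V path=root depth=0 children=['N', 'U'] (at root)
Step 5 (down 1): focus=U path=1 depth=1 children=['J'] left=['N'] right=[] parent=V
Step 6 (set A): focus=A path=1 depth=1 children=['J'] left=['N'] right=[] parent=V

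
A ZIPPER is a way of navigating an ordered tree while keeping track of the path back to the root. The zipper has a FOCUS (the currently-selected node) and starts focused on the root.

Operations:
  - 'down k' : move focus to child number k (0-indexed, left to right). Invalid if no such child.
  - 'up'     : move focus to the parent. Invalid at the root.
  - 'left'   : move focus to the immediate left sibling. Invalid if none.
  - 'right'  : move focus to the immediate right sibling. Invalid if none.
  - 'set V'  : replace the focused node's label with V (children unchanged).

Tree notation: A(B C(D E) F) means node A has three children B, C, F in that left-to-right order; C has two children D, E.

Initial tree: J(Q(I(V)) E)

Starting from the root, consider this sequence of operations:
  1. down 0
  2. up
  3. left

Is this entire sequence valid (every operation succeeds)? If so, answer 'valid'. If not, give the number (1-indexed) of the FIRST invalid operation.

Answer: 3

Derivation:
Step 1 (down 0): focus=Q path=0 depth=1 children=['I'] left=[] right=['E'] parent=J
Step 2 (up): focus=J path=root depth=0 children=['Q', 'E'] (at root)
Step 3 (left): INVALID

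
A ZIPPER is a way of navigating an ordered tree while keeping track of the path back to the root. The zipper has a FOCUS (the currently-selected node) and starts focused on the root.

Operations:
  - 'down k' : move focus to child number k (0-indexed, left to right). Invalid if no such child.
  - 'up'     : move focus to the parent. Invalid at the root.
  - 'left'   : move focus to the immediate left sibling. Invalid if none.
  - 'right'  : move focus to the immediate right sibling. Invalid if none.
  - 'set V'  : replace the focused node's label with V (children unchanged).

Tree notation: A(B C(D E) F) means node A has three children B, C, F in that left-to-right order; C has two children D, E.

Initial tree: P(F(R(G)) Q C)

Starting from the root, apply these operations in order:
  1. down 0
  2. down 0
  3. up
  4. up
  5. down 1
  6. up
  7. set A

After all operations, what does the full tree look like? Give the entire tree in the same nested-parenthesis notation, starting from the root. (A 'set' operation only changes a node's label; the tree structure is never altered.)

Answer: A(F(R(G)) Q C)

Derivation:
Step 1 (down 0): focus=F path=0 depth=1 children=['R'] left=[] right=['Q', 'C'] parent=P
Step 2 (down 0): focus=R path=0/0 depth=2 children=['G'] left=[] right=[] parent=F
Step 3 (up): focus=F path=0 depth=1 children=['R'] left=[] right=['Q', 'C'] parent=P
Step 4 (up): focus=P path=root depth=0 children=['F', 'Q', 'C'] (at root)
Step 5 (down 1): focus=Q path=1 depth=1 children=[] left=['F'] right=['C'] parent=P
Step 6 (up): focus=P path=root depth=0 children=['F', 'Q', 'C'] (at root)
Step 7 (set A): focus=A path=root depth=0 children=['F', 'Q', 'C'] (at root)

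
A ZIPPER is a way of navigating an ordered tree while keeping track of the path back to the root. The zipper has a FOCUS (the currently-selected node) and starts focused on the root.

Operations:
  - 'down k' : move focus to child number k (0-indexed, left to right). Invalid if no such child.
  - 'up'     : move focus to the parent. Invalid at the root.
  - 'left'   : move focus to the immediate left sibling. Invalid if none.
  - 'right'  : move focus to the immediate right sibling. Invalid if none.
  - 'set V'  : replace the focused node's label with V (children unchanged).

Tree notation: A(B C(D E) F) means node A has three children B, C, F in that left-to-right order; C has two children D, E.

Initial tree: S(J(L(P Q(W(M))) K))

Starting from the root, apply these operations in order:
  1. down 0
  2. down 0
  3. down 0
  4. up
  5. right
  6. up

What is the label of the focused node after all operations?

Step 1 (down 0): focus=J path=0 depth=1 children=['L', 'K'] left=[] right=[] parent=S
Step 2 (down 0): focus=L path=0/0 depth=2 children=['P', 'Q'] left=[] right=['K'] parent=J
Step 3 (down 0): focus=P path=0/0/0 depth=3 children=[] left=[] right=['Q'] parent=L
Step 4 (up): focus=L path=0/0 depth=2 children=['P', 'Q'] left=[] right=['K'] parent=J
Step 5 (right): focus=K path=0/1 depth=2 children=[] left=['L'] right=[] parent=J
Step 6 (up): focus=J path=0 depth=1 children=['L', 'K'] left=[] right=[] parent=S

Answer: J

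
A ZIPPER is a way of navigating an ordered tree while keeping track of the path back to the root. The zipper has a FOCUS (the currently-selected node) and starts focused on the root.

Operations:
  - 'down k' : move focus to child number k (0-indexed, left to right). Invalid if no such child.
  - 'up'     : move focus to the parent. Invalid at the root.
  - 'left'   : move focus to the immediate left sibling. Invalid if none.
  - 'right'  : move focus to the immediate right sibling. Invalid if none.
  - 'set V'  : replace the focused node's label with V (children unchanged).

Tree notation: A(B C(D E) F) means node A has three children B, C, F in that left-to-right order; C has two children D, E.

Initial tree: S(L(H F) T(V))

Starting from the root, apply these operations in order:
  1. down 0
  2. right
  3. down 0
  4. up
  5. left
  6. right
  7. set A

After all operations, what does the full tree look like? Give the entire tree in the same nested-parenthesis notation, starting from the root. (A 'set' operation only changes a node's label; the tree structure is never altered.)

Answer: S(L(H F) A(V))

Derivation:
Step 1 (down 0): focus=L path=0 depth=1 children=['H', 'F'] left=[] right=['T'] parent=S
Step 2 (right): focus=T path=1 depth=1 children=['V'] left=['L'] right=[] parent=S
Step 3 (down 0): focus=V path=1/0 depth=2 children=[] left=[] right=[] parent=T
Step 4 (up): focus=T path=1 depth=1 children=['V'] left=['L'] right=[] parent=S
Step 5 (left): focus=L path=0 depth=1 children=['H', 'F'] left=[] right=['T'] parent=S
Step 6 (right): focus=T path=1 depth=1 children=['V'] left=['L'] right=[] parent=S
Step 7 (set A): focus=A path=1 depth=1 children=['V'] left=['L'] right=[] parent=S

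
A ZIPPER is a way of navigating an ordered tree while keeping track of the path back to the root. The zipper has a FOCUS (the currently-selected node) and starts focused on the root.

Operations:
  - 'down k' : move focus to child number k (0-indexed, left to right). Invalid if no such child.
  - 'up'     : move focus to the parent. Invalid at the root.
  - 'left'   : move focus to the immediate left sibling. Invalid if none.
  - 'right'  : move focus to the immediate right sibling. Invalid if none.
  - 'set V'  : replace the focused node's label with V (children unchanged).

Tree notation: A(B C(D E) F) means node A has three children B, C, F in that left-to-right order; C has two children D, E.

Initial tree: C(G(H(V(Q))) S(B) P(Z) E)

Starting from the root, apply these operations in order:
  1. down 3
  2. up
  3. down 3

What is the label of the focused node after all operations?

Step 1 (down 3): focus=E path=3 depth=1 children=[] left=['G', 'S', 'P'] right=[] parent=C
Step 2 (up): focus=C path=root depth=0 children=['G', 'S', 'P', 'E'] (at root)
Step 3 (down 3): focus=E path=3 depth=1 children=[] left=['G', 'S', 'P'] right=[] parent=C

Answer: E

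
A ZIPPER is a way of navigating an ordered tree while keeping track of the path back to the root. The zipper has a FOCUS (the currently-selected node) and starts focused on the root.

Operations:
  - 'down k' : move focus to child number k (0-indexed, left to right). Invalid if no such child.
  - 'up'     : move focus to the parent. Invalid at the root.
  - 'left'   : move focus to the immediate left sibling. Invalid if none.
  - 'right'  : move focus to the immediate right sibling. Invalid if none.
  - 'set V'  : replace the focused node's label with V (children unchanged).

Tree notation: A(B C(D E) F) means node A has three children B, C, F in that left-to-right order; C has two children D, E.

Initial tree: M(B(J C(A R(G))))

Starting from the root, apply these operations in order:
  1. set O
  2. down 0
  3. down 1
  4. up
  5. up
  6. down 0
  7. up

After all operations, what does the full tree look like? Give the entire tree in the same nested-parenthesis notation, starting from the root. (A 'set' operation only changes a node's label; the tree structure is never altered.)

Answer: O(B(J C(A R(G))))

Derivation:
Step 1 (set O): focus=O path=root depth=0 children=['B'] (at root)
Step 2 (down 0): focus=B path=0 depth=1 children=['J', 'C'] left=[] right=[] parent=O
Step 3 (down 1): focus=C path=0/1 depth=2 children=['A', 'R'] left=['J'] right=[] parent=B
Step 4 (up): focus=B path=0 depth=1 children=['J', 'C'] left=[] right=[] parent=O
Step 5 (up): focus=O path=root depth=0 children=['B'] (at root)
Step 6 (down 0): focus=B path=0 depth=1 children=['J', 'C'] left=[] right=[] parent=O
Step 7 (up): focus=O path=root depth=0 children=['B'] (at root)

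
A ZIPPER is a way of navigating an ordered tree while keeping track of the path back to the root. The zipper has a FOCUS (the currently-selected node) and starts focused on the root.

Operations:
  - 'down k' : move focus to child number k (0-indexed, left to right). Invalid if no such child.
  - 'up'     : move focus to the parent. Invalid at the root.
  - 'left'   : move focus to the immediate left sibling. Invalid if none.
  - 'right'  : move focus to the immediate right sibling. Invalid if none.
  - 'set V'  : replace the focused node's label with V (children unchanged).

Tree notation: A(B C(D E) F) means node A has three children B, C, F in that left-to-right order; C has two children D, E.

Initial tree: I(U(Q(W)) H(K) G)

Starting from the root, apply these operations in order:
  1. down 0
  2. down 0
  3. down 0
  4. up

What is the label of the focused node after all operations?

Step 1 (down 0): focus=U path=0 depth=1 children=['Q'] left=[] right=['H', 'G'] parent=I
Step 2 (down 0): focus=Q path=0/0 depth=2 children=['W'] left=[] right=[] parent=U
Step 3 (down 0): focus=W path=0/0/0 depth=3 children=[] left=[] right=[] parent=Q
Step 4 (up): focus=Q path=0/0 depth=2 children=['W'] left=[] right=[] parent=U

Answer: Q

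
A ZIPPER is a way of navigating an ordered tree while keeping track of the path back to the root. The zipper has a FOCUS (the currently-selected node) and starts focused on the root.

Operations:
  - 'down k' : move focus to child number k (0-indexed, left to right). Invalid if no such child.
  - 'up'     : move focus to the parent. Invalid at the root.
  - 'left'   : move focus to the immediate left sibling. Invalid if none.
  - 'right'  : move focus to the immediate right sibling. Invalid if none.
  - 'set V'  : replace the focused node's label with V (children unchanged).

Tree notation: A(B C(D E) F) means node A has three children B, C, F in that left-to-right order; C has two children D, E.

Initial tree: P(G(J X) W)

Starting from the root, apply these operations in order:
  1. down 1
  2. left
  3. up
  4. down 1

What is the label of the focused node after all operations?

Answer: W

Derivation:
Step 1 (down 1): focus=W path=1 depth=1 children=[] left=['G'] right=[] parent=P
Step 2 (left): focus=G path=0 depth=1 children=['J', 'X'] left=[] right=['W'] parent=P
Step 3 (up): focus=P path=root depth=0 children=['G', 'W'] (at root)
Step 4 (down 1): focus=W path=1 depth=1 children=[] left=['G'] right=[] parent=P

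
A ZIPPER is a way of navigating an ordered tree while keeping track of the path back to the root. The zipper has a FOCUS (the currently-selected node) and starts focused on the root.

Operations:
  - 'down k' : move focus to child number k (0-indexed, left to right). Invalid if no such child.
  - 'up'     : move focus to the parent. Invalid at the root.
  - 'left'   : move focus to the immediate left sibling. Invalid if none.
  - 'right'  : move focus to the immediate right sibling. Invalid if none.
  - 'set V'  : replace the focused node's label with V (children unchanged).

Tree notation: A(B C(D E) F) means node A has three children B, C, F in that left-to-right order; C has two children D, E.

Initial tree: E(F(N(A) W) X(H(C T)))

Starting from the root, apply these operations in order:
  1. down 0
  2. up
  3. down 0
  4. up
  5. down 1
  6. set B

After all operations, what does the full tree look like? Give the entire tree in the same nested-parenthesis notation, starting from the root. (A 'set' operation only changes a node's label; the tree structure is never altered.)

Step 1 (down 0): focus=F path=0 depth=1 children=['N', 'W'] left=[] right=['X'] parent=E
Step 2 (up): focus=E path=root depth=0 children=['F', 'X'] (at root)
Step 3 (down 0): focus=F path=0 depth=1 children=['N', 'W'] left=[] right=['X'] parent=E
Step 4 (up): focus=E path=root depth=0 children=['F', 'X'] (at root)
Step 5 (down 1): focus=X path=1 depth=1 children=['H'] left=['F'] right=[] parent=E
Step 6 (set B): focus=B path=1 depth=1 children=['H'] left=['F'] right=[] parent=E

Answer: E(F(N(A) W) B(H(C T)))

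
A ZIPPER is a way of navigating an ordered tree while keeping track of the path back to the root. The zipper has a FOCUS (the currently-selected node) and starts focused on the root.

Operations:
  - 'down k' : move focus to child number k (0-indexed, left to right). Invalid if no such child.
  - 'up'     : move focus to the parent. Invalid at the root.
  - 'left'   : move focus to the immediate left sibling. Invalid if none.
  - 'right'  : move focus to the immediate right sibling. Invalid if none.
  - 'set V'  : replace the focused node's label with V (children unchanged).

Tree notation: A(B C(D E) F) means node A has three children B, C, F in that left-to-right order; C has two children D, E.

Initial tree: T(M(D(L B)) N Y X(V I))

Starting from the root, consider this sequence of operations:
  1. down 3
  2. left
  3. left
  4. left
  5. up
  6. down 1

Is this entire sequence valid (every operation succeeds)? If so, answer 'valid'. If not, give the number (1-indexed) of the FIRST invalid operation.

Answer: valid

Derivation:
Step 1 (down 3): focus=X path=3 depth=1 children=['V', 'I'] left=['M', 'N', 'Y'] right=[] parent=T
Step 2 (left): focus=Y path=2 depth=1 children=[] left=['M', 'N'] right=['X'] parent=T
Step 3 (left): focus=N path=1 depth=1 children=[] left=['M'] right=['Y', 'X'] parent=T
Step 4 (left): focus=M path=0 depth=1 children=['D'] left=[] right=['N', 'Y', 'X'] parent=T
Step 5 (up): focus=T path=root depth=0 children=['M', 'N', 'Y', 'X'] (at root)
Step 6 (down 1): focus=N path=1 depth=1 children=[] left=['M'] right=['Y', 'X'] parent=T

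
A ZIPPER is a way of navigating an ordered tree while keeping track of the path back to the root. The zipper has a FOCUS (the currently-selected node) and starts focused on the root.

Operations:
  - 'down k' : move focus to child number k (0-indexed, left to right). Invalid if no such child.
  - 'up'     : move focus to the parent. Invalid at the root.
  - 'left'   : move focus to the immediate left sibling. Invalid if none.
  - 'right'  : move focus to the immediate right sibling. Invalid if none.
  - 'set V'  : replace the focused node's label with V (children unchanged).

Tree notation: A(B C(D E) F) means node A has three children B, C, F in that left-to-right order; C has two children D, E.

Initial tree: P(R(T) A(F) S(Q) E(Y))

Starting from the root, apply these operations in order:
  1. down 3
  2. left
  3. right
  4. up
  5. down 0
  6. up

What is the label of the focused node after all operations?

Step 1 (down 3): focus=E path=3 depth=1 children=['Y'] left=['R', 'A', 'S'] right=[] parent=P
Step 2 (left): focus=S path=2 depth=1 children=['Q'] left=['R', 'A'] right=['E'] parent=P
Step 3 (right): focus=E path=3 depth=1 children=['Y'] left=['R', 'A', 'S'] right=[] parent=P
Step 4 (up): focus=P path=root depth=0 children=['R', 'A', 'S', 'E'] (at root)
Step 5 (down 0): focus=R path=0 depth=1 children=['T'] left=[] right=['A', 'S', 'E'] parent=P
Step 6 (up): focus=P path=root depth=0 children=['R', 'A', 'S', 'E'] (at root)

Answer: P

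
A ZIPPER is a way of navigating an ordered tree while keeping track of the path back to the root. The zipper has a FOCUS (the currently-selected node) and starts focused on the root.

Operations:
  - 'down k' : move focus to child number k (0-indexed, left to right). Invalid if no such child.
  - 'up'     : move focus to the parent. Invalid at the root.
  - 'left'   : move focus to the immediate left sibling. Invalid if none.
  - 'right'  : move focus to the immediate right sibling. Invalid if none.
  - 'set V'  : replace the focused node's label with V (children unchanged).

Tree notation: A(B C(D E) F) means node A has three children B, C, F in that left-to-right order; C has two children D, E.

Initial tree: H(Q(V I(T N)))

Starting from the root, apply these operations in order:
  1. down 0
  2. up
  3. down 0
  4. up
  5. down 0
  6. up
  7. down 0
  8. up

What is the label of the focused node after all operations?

Answer: H

Derivation:
Step 1 (down 0): focus=Q path=0 depth=1 children=['V', 'I'] left=[] right=[] parent=H
Step 2 (up): focus=H path=root depth=0 children=['Q'] (at root)
Step 3 (down 0): focus=Q path=0 depth=1 children=['V', 'I'] left=[] right=[] parent=H
Step 4 (up): focus=H path=root depth=0 children=['Q'] (at root)
Step 5 (down 0): focus=Q path=0 depth=1 children=['V', 'I'] left=[] right=[] parent=H
Step 6 (up): focus=H path=root depth=0 children=['Q'] (at root)
Step 7 (down 0): focus=Q path=0 depth=1 children=['V', 'I'] left=[] right=[] parent=H
Step 8 (up): focus=H path=root depth=0 children=['Q'] (at root)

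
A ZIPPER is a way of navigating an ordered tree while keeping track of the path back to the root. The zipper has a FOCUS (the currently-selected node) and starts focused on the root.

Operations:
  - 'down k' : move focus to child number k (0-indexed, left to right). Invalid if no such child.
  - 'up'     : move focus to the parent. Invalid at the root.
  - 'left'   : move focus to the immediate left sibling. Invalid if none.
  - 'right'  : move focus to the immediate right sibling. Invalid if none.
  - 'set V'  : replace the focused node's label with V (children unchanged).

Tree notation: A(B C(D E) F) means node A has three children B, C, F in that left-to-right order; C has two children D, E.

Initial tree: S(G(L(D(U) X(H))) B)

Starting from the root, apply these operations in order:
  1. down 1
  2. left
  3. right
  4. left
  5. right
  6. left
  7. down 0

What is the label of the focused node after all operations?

Answer: L

Derivation:
Step 1 (down 1): focus=B path=1 depth=1 children=[] left=['G'] right=[] parent=S
Step 2 (left): focus=G path=0 depth=1 children=['L'] left=[] right=['B'] parent=S
Step 3 (right): focus=B path=1 depth=1 children=[] left=['G'] right=[] parent=S
Step 4 (left): focus=G path=0 depth=1 children=['L'] left=[] right=['B'] parent=S
Step 5 (right): focus=B path=1 depth=1 children=[] left=['G'] right=[] parent=S
Step 6 (left): focus=G path=0 depth=1 children=['L'] left=[] right=['B'] parent=S
Step 7 (down 0): focus=L path=0/0 depth=2 children=['D', 'X'] left=[] right=[] parent=G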